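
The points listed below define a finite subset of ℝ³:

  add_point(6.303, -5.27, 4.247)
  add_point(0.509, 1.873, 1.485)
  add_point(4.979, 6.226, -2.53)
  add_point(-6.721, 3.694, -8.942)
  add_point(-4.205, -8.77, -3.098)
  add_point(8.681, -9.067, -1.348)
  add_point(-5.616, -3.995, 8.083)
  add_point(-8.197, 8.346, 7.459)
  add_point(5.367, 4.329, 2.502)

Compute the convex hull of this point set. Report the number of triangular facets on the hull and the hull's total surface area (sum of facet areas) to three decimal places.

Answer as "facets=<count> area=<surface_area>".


8 of the 9 inputs are extreme points: [0, 2, 3, 4, 5, 6, 7, 8].

Triangle areas on the boundary:
  f1: (p3, p6, p7) → 104.9530
  f2: (p2, p3, p7) → 104.9574
  f3: (p2, p3, p5) → 106.9662
  f4: (p0, p6, p7) → 76.3160
  f5: (p0, p6, p5) → 35.8882
  f6: (p4, p6, p5) → 79.6040
  f7: (p4, p3, p5) → 88.0152
  f8: (p4, p3, p6) → 85.6329
  f9: (p8, p2, p5) → 38.4488
  f10: (p8, p0, p5) → 32.0137
  f11: (p8, p2, p7) → 39.9573
  f12: (p8, p0, p7) → 70.3011
Σ area = 863.054

Check V−E+F: 8 − 18 + 12 = 2.

facets=12 area=863.054


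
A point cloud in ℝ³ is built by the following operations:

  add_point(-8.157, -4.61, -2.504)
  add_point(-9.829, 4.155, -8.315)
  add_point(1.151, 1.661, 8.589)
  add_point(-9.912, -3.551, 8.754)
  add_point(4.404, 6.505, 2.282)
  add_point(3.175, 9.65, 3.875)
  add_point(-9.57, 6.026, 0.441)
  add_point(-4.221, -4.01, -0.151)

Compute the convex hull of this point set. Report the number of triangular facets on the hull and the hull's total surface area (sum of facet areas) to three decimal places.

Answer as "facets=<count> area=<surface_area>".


Extreme-point indices: [0, 1, 2, 3, 4, 5, 6, 7] — 8 of 8 on the boundary.

Area of each hull facet:
  f1: (p0, p1, p3) → 54.8109
  f2: (p6, p1, p3) → 49.7800
  f3: (p5, p1, p4) → 33.2419
  f4: (p5, p6, p1) → 57.9244
  f5: (p5, p2, p4) → 16.0284
  f6: (p5, p6, p3) → 86.6654
  f7: (p5, p2, p3) → 48.1758
  f8: (p7, p2, p4) → 50.1008
  f9: (p7, p1, p4) → 88.2320
  f10: (p7, p0, p1) → 23.4541
  f11: (p7, p0, p3) → 24.4539
  f12: (p7, p2, p3) → 56.7655
Σ area = 589.633

Euler characteristic 8−18+12 = 2 ✓

facets=12 area=589.633


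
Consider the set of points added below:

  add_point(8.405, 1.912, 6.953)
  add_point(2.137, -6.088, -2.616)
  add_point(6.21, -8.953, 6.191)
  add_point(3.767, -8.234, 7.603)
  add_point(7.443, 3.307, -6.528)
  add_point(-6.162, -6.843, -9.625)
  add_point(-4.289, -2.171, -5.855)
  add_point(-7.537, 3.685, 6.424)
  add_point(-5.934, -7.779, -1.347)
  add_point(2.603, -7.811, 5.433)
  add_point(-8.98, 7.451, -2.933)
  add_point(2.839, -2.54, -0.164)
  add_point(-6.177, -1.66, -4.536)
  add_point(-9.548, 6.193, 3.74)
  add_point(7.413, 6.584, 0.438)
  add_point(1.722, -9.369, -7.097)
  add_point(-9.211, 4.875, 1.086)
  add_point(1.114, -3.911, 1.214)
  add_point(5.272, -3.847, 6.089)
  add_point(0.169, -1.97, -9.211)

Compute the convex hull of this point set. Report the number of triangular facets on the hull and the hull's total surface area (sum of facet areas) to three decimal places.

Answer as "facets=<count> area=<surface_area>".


Hull vertices (13/20): indices [0, 2, 3, 4, 5, 7, 8, 10, 13, 14, 15, 16, 19].

Per-facet area ½‖(b−a)×(c−a)‖:
  f1: (p7, p0, p13) → 27.7440
  f2: (p7, p3, p0) → 85.2526
  f3: (p2, p3, p0) → 16.0800
  f4: (p2, p4, p0) → 75.4680
  f5: (p2, p4, p15) → 95.7348
  f6: (p14, p0, p13) → 69.7350
  f7: (p14, p4, p0) → 27.2251
  f8: (p10, p14, p13) → 56.6504
  f9: (p10, p14, p4) → 63.7147
  f10: (p19, p4, p15) → 35.1178
  f11: (p19, p5, p15) → 28.7293
  f12: (p19, p10, p4) → 68.2560
  f13: (p19, p10, p5) → 58.0324
  f14: (p8, p7, p3) → 88.7749
  f15: (p8, p5, p15) → 33.8180
  f16: (p8, p7, p13) → 28.6595
  f17: (p8, p2, p15) → 64.6601
  f18: (p8, p2, p3) → 18.3656
  f19: (p16, p10, p13) → 6.1064
  f20: (p16, p10, p5) → 38.0303
  f21: (p16, p8, p13) → 15.6909
  f22: (p16, p8, p5) → 55.2746
Σ area = 1057.120

Check V−E+F: 13 − 33 + 22 = 2.

facets=22 area=1057.120


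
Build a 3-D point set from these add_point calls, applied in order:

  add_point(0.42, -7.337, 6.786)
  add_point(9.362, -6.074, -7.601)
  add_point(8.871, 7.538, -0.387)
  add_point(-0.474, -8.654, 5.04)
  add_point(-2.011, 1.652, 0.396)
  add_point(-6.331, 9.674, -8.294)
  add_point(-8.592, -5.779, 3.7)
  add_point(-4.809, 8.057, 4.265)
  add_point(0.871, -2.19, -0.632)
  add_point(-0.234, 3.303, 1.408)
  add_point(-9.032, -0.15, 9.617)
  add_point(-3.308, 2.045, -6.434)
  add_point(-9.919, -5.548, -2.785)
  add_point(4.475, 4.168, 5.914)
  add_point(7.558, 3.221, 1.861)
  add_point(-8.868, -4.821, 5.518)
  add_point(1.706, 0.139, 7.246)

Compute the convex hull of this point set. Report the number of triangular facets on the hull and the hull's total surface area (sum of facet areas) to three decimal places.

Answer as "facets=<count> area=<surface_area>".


Extreme-point indices: [0, 1, 2, 3, 5, 6, 7, 10, 12, 13, 14, 15, 16] — 13 of 17 on the boundary.

Triangle areas on the boundary:
  f1: (p5, p1, p12) → 158.8778
  f2: (p10, p5, p12) → 112.0543
  f3: (p2, p5, p1) → 132.6830
  f4: (p3, p1, p12) → 102.3933
  f5: (p7, p10, p5) → 57.0772
  f6: (p7, p2, p5) → 90.3505
  f7: (p15, p10, p12) → 18.2983
  f8: (p6, p3, p12) → 27.0527
  f9: (p6, p15, p12) → 3.9721
  f10: (p6, p15, p3) → 8.9446
  f11: (p0, p16, p10) → 41.1329
  f12: (p0, p15, p10) → 29.8977
  f13: (p0, p15, p3) → 10.8855
  f14: (p0, p3, p1) → 18.5177
  f15: (p13, p7, p2) → 41.9007
  f16: (p13, p0, p16) → 9.8652
  f17: (p13, p7, p10) → 54.4067
  f18: (p13, p16, p10) → 22.0626
  f19: (p14, p0, p1) → 89.3792
  f20: (p14, p13, p0) → 31.5685
  f21: (p14, p2, p1) → 32.7180
  f22: (p14, p13, p2) → 12.2427
Σ area = 1106.281

Euler: V−E+F = 13−33+22 = 2.

facets=22 area=1106.281


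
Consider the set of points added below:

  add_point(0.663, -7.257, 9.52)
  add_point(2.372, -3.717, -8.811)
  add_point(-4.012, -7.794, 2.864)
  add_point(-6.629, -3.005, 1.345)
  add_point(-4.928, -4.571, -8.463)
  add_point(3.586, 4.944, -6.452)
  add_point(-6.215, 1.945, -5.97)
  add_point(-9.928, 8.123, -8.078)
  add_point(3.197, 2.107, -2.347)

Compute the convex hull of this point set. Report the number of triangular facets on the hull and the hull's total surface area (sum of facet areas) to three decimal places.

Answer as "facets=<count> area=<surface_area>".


facets=12 area=602.477

8 of the 9 inputs are extreme points: [0, 1, 2, 3, 4, 5, 7, 8].

Facet areas (half cross-product norm):
  f1: (p1, p5, p7) → 63.2019
  f2: (p0, p1, p2) → 51.9215
  f3: (p4, p1, p7) → 48.5291
  f4: (p4, p1, p2) → 43.4571
  f5: (p8, p5, p7) → 34.5886
  f6: (p8, p0, p7) → 109.9921
  f7: (p8, p1, p5) → 21.3281
  f8: (p8, p0, p1) → 66.2221
  f9: (p3, p0, p7) → 47.0070
  f10: (p3, p0, p2) → 20.8646
  f11: (p3, p4, p7) → 66.8612
  f12: (p3, p4, p2) → 28.5038
Σ area = 602.477

Euler characteristic 8−18+12 = 2 ✓


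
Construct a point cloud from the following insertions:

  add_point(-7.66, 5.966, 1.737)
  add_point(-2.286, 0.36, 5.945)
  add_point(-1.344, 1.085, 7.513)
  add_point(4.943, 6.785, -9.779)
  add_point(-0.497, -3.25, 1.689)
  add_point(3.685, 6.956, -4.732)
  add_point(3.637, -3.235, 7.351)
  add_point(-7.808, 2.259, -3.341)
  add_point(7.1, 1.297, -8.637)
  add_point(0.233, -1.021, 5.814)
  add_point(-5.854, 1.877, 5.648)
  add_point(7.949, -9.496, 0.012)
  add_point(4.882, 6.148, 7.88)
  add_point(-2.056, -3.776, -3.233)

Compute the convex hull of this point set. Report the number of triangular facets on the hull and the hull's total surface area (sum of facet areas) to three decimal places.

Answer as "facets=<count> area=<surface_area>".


12 of the 14 inputs are extreme points: [0, 2, 3, 4, 5, 6, 7, 8, 10, 11, 12, 13].

Facet areas (half cross-product norm):
  f1: (p13, p10, p7) → 37.6899
  f2: (p5, p12, p3) → 11.3958
  f3: (p0, p10, p7) → 18.5103
  f4: (p0, p10, p12) → 34.5394
  f5: (p0, p5, p12) → 75.6778
  f6: (p0, p3, p7) → 46.5913
  f7: (p0, p5, p3) → 24.8001
  f8: (p6, p12, p11) → 41.0963
  f9: (p6, p10, p11) → 49.1101
  f10: (p8, p13, p11) → 66.8261
  f11: (p8, p12, p11) → 111.7970
  f12: (p8, p12, p3) → 51.7462
  f13: (p8, p3, p7) → 44.9377
  f14: (p8, p13, p7) → 47.9227
  f15: (p4, p10, p11) → 15.4520
  f16: (p4, p13, p11) → 27.5913
  f17: (p4, p13, p10) → 20.6865
  f18: (p2, p10, p12) → 15.5303
  f19: (p2, p6, p12) → 26.0989
  f20: (p2, p6, p10) → 10.1099
Σ area = 778.109

Check V−E+F: 12 − 30 + 20 = 2.

facets=20 area=778.109


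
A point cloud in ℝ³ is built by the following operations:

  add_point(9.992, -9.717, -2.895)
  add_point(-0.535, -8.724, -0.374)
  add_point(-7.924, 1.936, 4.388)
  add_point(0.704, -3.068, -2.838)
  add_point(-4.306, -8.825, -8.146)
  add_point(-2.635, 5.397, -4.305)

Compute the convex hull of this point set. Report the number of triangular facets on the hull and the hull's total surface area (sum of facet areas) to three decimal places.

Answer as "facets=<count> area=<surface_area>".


facets=6 area=458.035

5 of the 6 inputs are extreme points: [0, 1, 2, 4, 5].

Per-facet area ½‖(b−a)×(c−a)‖:
  f1: (p5, p0, p2) → 106.1038
  f2: (p5, p4, p2) → 78.7146
  f3: (p5, p4, p0) → 112.0133
  f4: (p1, p0, p2) → 55.8630
  f5: (p1, p4, p2) → 59.4642
  f6: (p1, p4, p0) → 45.8765
Σ area = 458.035

Check V−E+F: 5 − 9 + 6 = 2.


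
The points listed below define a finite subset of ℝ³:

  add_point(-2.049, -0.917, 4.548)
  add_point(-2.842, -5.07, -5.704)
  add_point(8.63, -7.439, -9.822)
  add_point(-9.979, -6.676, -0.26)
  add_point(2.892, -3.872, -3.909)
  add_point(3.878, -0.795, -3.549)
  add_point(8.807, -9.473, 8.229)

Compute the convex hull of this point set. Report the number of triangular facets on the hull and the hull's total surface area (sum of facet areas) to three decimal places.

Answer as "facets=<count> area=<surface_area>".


6 of the 7 inputs are extreme points: [0, 1, 2, 3, 5, 6].

Triangle areas on the boundary:
  f1: (p2, p6, p3) → 170.6622
  f2: (p2, p5, p6) → 79.4172
  f3: (p0, p6, p3) → 73.1626
  f4: (p0, p5, p3) → 54.5983
  f5: (p0, p5, p6) → 69.7912
  f6: (p1, p5, p3) → 30.8374
  f7: (p1, p2, p3) → 26.0872
  f8: (p1, p2, p5) → 42.1948
Σ area = 546.751

Euler: V−E+F = 6−12+8 = 2.

facets=8 area=546.751


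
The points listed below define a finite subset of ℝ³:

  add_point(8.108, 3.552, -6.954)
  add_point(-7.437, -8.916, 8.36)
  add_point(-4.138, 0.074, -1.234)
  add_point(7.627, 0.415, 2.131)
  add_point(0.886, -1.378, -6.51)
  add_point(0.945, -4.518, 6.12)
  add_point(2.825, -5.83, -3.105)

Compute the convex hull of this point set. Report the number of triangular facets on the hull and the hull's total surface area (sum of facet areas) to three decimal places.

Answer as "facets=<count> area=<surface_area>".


facets=10 area=417.334

Hull vertices (7/7): indices [0, 1, 2, 3, 4, 5, 6].

Per-facet area ½‖(b−a)×(c−a)‖:
  f1: (p3, p2, p0) → 57.6834
  f2: (p6, p3, p0) → 43.6673
  f3: (p4, p2, p0) → 28.4616
  f4: (p4, p6, p0) → 25.5293
  f5: (p4, p2, p1) → 42.4534
  f6: (p4, p6, p1) → 43.5361
  f7: (p5, p6, p1) → 43.6171
  f8: (p5, p6, p3) → 38.1819
  f9: (p5, p2, p1) → 48.7894
  f10: (p5, p3, p2) → 45.4149
Σ area = 417.334

Euler: V−E+F = 7−15+10 = 2.


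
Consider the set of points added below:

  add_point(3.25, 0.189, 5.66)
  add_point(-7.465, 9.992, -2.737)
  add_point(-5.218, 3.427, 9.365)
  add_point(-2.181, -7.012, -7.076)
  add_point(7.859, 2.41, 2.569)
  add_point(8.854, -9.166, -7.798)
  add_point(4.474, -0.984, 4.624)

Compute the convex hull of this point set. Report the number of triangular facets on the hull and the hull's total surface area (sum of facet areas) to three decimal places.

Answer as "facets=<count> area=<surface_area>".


facets=10 area=684.178

Hull vertices (7/7): indices [0, 1, 2, 3, 4, 5, 6].

Area of each hull facet:
  f1: (p3, p5, p1) → 90.8530
  f2: (p3, p2, p1) → 122.8058
  f3: (p4, p5, p1) → 137.2933
  f4: (p4, p2, p1) → 100.4186
  f5: (p4, p0, p2) → 19.7053
  f6: (p6, p4, p5) → 39.9425
  f7: (p6, p4, p0) → 5.0528
  f8: (p6, p0, p2) → 3.6939
  f9: (p6, p3, p5) → 78.9068
  f10: (p6, p3, p2) → 85.5063
Σ area = 684.178

Euler characteristic 7−15+10 = 2 ✓


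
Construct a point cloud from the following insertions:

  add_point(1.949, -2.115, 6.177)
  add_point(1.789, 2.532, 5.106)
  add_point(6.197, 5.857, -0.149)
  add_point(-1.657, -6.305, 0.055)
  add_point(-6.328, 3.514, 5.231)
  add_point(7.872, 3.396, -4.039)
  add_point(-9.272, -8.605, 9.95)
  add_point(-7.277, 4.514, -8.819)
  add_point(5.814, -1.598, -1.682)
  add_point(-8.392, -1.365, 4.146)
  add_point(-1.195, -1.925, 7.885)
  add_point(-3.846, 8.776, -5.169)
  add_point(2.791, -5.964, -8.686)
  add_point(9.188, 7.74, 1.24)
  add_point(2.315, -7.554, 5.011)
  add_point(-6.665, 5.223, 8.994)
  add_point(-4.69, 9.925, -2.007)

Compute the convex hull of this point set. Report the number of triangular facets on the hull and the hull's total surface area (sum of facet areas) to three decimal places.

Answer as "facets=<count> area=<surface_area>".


Hull vertices (13/17): indices [0, 5, 6, 7, 8, 9, 10, 11, 12, 13, 14, 15, 16].

Per-facet area ½‖(b−a)×(c−a)‖:
  f1: (p12, p7, p6) → 155.8892
  f2: (p15, p16, p13) → 86.9264
  f3: (p15, p7, p16) → 50.3525
  f4: (p11, p16, p13) → 24.9286
  f5: (p11, p7, p16) → 9.1793
  f6: (p14, p12, p6) → 78.7580
  f7: (p9, p7, p6) → 30.0093
  f8: (p9, p15, p6) → 37.5079
  f9: (p9, p15, p7) → 58.6453
  f10: (p5, p12, p7) → 81.1922
  f11: (p5, p11, p7) → 41.1988
  f12: (p5, p11, p13) → 45.0455
  f13: (p0, p14, p13) → 28.9891
  f14: (p8, p14, p12) → 41.9560
  f15: (p8, p5, p12) → 25.2515
  f16: (p8, p14, p13) → 43.6431
  f17: (p8, p5, p13) → 19.6238
  f18: (p10, p15, p6) → 48.4368
  f19: (p10, p14, p6) → 38.5804
  f20: (p10, p0, p14) → 9.7663
  f21: (p10, p15, p13) → 70.9869
  f22: (p10, p0, p13) → 18.5263
Σ area = 1045.393

Euler characteristic 13−33+22 = 2 ✓

facets=22 area=1045.393


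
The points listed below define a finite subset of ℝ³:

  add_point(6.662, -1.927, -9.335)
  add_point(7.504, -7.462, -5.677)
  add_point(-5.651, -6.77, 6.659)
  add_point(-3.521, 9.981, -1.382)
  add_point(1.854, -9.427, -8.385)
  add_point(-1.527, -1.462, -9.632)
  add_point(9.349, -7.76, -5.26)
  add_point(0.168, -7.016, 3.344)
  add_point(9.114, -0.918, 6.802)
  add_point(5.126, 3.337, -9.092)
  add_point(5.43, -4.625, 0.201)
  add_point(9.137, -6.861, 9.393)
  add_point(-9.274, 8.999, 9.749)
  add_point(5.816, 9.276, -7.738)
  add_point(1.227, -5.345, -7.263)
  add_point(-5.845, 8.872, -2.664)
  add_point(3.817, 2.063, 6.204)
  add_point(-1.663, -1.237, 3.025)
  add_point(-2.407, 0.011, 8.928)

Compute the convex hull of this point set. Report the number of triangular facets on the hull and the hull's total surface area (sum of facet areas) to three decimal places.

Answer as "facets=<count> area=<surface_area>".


facets=22 area=1269.948

Points on the hull: [0, 2, 3, 4, 5, 6, 8, 9, 11, 12, 13, 15, 18] (13 of 19).

Triangle areas on the boundary:
  f1: (p11, p4, p6) → 56.4024
  f2: (p2, p11, p4) → 123.0945
  f3: (p2, p5, p4) → 73.0923
  f4: (p15, p3, p12) → 18.0762
  f5: (p15, p2, p12) → 102.7337
  f6: (p15, p2, p5) → 109.7609
  f7: (p0, p4, p6) → 29.3235
  f8: (p0, p5, p4) → 32.1702
  f9: (p18, p11, p12) → 29.3976
  f10: (p18, p2, p12) → 39.6439
  f11: (p18, p2, p11) → 52.6203
  f12: (p13, p0, p6) → 30.4743
  f13: (p13, p3, p12) → 35.0404
  f14: (p13, p15, p3) → 14.9725
  f15: (p13, p15, p5) → 73.3471
  f16: (p8, p11, p12) → 63.3160
  f17: (p8, p11, p6) → 44.7125
  f18: (p8, p13, p6) → 113.7471
  f19: (p8, p13, p12) → 181.0223
  f20: (p9, p0, p5) → 21.2481
  f21: (p9, p13, p5) → 18.6809
  f22: (p9, p13, p0) → 7.0717
Σ area = 1269.948

Check V−E+F: 13 − 33 + 22 = 2.


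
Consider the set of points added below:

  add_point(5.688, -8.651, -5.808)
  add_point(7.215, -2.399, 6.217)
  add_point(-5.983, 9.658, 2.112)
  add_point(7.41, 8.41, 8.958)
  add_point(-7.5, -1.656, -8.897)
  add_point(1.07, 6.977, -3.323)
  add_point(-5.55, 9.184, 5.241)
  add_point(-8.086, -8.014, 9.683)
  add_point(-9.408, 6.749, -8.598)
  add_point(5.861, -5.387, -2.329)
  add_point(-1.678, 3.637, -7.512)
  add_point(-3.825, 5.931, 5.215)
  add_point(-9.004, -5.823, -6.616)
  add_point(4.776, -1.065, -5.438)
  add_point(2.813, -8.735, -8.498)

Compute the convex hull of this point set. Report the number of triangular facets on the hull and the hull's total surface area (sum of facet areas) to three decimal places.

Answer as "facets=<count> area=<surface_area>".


13 of the 15 inputs are extreme points: [0, 1, 2, 3, 4, 5, 6, 7, 8, 10, 12, 13, 14].

Area of each hull facet:
  f1: (p6, p7, p8) → 130.6334
  f2: (p6, p7, p3) → 121.1445
  f3: (p12, p7, p8) → 100.4539
  f4: (p12, p7, p14) → 101.1997
  f5: (p1, p7, p3) → 88.8849
  f6: (p10, p14, p8) → 42.1216
  f7: (p10, p5, p8) → 24.0994
  f8: (p13, p5, p3) → 62.8610
  f9: (p13, p10, p14) → 33.9599
  f10: (p13, p10, p5) → 24.2527
  f11: (p2, p6, p3) → 19.6893
  f12: (p2, p5, p3) → 63.2967
  f13: (p2, p6, p8) → 7.8471
  f14: (p2, p5, p8) → 49.7827
  f15: (p4, p14, p8) → 36.7394
  f16: (p4, p12, p8) → 14.6299
  f17: (p4, p12, p14) → 30.2779
  f18: (p0, p1, p3) → 56.9435
  f19: (p0, p13, p3) → 55.2068
  f20: (p0, p13, p14) → 15.0543
  f21: (p0, p7, p14) → 40.8222
  f22: (p0, p1, p7) → 113.3233
Σ area = 1233.224

Check V−E+F: 13 − 33 + 22 = 2.

facets=22 area=1233.224


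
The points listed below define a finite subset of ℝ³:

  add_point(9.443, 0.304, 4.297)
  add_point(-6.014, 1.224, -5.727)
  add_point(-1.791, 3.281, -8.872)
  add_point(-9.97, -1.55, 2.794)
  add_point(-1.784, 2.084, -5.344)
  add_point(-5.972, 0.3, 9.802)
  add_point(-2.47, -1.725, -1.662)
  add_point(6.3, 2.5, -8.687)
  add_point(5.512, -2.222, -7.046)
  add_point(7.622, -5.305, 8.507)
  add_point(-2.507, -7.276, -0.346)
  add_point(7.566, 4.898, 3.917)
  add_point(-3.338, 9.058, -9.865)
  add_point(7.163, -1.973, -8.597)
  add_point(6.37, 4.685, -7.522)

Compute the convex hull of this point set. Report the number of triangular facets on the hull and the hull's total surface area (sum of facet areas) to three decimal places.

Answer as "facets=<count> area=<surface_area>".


facets=20 area=933.285

12 of the 15 inputs are extreme points: [0, 1, 2, 3, 5, 7, 9, 10, 11, 12, 13, 14].

Area of each hull facet:
  f1: (p5, p12, p3) → 70.5187
  f2: (p5, p10, p3) → 41.0204
  f3: (p1, p12, p3) → 30.2164
  f4: (p1, p10, p3) → 44.1714
  f5: (p1, p13, p10) → 67.9076
  f6: (p14, p13, p0) → 43.0257
  f7: (p11, p5, p12) → 137.5871
  f8: (p11, p14, p0) → 28.4892
  f9: (p11, p14, p12) → 59.8399
  f10: (p9, p5, p10) → 82.1762
  f11: (p9, p13, p0) → 44.3788
  f12: (p9, p13, p10) → 91.9501
  f13: (p9, p11, p0) → 13.4814
  f14: (p9, p11, p5) → 78.3730
  f15: (p2, p13, p12) → 22.2808
  f16: (p2, p1, p12) → 16.6033
  f17: (p2, p1, p13) → 26.2834
  f18: (p7, p13, p12) → 18.8713
  f19: (p7, p14, p12) → 13.1490
  f20: (p7, p14, p13) → 2.9612
Σ area = 933.285

Euler characteristic 12−30+20 = 2 ✓


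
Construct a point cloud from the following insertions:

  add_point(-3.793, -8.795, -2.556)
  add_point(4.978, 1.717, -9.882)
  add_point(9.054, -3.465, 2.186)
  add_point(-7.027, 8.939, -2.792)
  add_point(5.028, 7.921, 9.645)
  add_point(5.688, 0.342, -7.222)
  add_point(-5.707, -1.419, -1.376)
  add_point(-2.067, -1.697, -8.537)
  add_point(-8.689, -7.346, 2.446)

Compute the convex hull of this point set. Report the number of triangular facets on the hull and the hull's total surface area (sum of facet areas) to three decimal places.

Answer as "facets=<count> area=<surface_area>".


8 of the 9 inputs are extreme points: [0, 1, 2, 3, 4, 5, 7, 8].

Facet areas (half cross-product norm):
  f1: (p4, p2, p8) → 128.0893
  f2: (p4, p3, p8) → 145.8778
  f3: (p1, p4, p2) → 97.3249
  f4: (p1, p4, p3) → 132.4171
  f5: (p5, p1, p2) → 2.0476
  f6: (p7, p3, p8) → 89.7826
  f7: (p7, p1, p3) → 51.7979
  f8: (p0, p5, p1) → 19.4632
  f9: (p0, p7, p1) → 30.2050
  f10: (p0, p5, p2) → 70.9302
  f11: (p0, p2, p8) → 50.1074
  f12: (p0, p7, p8) → 30.6807
Σ area = 848.724

Euler characteristic 8−18+12 = 2 ✓

facets=12 area=848.724


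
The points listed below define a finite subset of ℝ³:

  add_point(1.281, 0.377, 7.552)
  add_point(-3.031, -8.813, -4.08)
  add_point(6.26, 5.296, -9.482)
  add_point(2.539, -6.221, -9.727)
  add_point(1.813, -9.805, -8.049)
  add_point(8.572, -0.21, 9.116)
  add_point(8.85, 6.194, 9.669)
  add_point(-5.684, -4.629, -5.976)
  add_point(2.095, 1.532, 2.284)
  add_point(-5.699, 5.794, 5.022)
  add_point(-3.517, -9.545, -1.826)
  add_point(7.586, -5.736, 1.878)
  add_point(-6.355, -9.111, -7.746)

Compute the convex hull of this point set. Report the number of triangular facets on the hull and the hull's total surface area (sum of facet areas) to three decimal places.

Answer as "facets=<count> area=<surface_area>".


facets=18 area=951.359

Points on the hull: [0, 2, 3, 4, 5, 6, 7, 9, 10, 11, 12] (11 of 13).

Facet areas (half cross-product norm):
  f1: (p3, p4, p12) → 16.3834
  f2: (p2, p3, p12) → 47.5644
  f3: (p9, p2, p6) → 133.4431
  f4: (p10, p4, p12) → 24.7109
  f5: (p10, p9, p12) → 53.9783
  f6: (p7, p2, p12) → 31.0511
  f7: (p7, p9, p12) → 16.2487
  f8: (p7, p9, p2) → 116.1949
  f9: (p0, p5, p6) → 24.0584
  f10: (p0, p9, p6) → 42.9068
  f11: (p0, p10, p5) → 49.4872
  f12: (p0, p10, p9) → 66.4758
  f13: (p11, p10, p4) → 47.2936
  f14: (p11, p10, p5) → 48.0956
  f15: (p11, p3, p4) → 24.4861
  f16: (p11, p2, p3) → 75.4378
  f17: (p11, p2, p6) → 111.7512
  f18: (p11, p5, p6) → 21.7919
Σ area = 951.359

Euler characteristic 11−27+18 = 2 ✓


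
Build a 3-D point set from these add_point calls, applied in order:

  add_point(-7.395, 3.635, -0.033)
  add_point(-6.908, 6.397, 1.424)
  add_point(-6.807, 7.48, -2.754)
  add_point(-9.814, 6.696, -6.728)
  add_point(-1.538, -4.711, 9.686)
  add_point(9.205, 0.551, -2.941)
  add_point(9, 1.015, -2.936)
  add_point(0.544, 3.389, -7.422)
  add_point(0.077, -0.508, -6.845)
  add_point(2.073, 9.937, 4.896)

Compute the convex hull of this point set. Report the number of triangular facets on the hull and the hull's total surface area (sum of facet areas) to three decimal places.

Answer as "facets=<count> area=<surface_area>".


Hull vertices (10/10): indices [0, 1, 2, 3, 4, 5, 6, 7, 8, 9].

Area of each hull facet:
  f1: (p9, p4, p5) → 105.7122
  f2: (p8, p4, p3) → 104.6467
  f3: (p8, p4, p5) → 82.4706
  f4: (p6, p9, p5) → 2.0779
  f5: (p1, p9, p4) → 73.8102
  f6: (p7, p8, p5) → 19.5647
  f7: (p7, p6, p5) → 2.0688
  f8: (p7, p8, p3) → 21.2699
  f9: (p7, p9, p3) → 76.1125
  f10: (p7, p6, p9) → 64.0012
  f11: (p0, p4, p3) → 15.2830
  f12: (p0, p1, p3) → 12.1822
  f13: (p0, p1, p4) → 22.0538
  f14: (p2, p9, p3) → 6.4285
  f15: (p2, p1, p3) → 7.6750
  f16: (p2, p1, p9) → 21.6002
Σ area = 636.957

Euler: V−E+F = 10−24+16 = 2.

facets=16 area=636.957


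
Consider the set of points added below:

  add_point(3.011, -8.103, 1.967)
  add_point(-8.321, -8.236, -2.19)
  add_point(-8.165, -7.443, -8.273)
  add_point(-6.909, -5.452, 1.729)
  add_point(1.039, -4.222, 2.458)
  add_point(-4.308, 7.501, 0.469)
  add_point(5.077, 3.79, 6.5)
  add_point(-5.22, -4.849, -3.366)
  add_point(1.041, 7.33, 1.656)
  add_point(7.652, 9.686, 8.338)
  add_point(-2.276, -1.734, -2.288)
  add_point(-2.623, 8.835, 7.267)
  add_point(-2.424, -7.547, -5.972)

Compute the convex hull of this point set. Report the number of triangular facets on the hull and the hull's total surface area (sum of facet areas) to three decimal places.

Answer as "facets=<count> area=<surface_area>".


Points on the hull: [0, 1, 2, 3, 5, 6, 8, 9, 11, 12] (10 of 13).

Triangle areas on the boundary:
  f1: (p12, p2, p1) → 17.7980
  f2: (p12, p0, p1) → 33.9101
  f3: (p12, p0, p9) → 87.7728
  f4: (p5, p11, p9) → 34.6399
  f5: (p5, p2, p1) → 50.4700
  f6: (p3, p0, p1) → 25.4509
  f7: (p3, p5, p1) → 28.3316
  f8: (p3, p5, p11) → 46.8551
  f9: (p6, p0, p9) → 10.3182
  f10: (p6, p11, p9) → 30.3812
  f11: (p6, p3, p0) → 66.0299
  f12: (p6, p3, p11) → 70.2230
  f13: (p8, p12, p9) → 62.2692
  f14: (p8, p5, p9) → 15.6702
  f15: (p8, p12, p2) → 49.6643
  f16: (p8, p5, p2) → 46.4889
Σ area = 676.273

Euler characteristic 10−24+16 = 2 ✓

facets=16 area=676.273


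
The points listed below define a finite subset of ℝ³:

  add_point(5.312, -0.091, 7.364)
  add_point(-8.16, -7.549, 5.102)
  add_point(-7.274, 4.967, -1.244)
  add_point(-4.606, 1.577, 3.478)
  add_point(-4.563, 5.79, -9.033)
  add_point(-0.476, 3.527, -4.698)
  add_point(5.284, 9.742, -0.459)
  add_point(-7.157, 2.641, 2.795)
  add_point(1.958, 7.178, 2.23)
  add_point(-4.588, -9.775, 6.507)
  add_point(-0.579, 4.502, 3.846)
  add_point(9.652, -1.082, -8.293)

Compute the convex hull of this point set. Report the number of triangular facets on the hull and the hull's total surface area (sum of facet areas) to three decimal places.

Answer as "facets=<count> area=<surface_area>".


Points on the hull: [0, 1, 2, 4, 6, 7, 8, 9, 10, 11] (10 of 12).

Per-facet area ½‖(b−a)×(c−a)‖:
  f1: (p4, p11, p1) → 154.1126
  f2: (p4, p6, p11) → 89.8529
  f3: (p0, p6, p11) → 85.3682
  f4: (p7, p0, p1) → 69.9652
  f5: (p9, p11, p1) → 49.1878
  f6: (p9, p0, p1) → 29.8545
  f7: (p9, p0, p11) → 112.4867
  f8: (p2, p4, p6) → 53.4487
  f9: (p2, p4, p1) → 49.2981
  f10: (p2, p7, p1) → 18.1116
  f11: (p8, p0, p6) → 21.1894
  f12: (p8, p2, p6) → 21.2739
  f13: (p8, p2, p7) → 23.0321
  f14: (p10, p7, p0) → 22.9790
  f15: (p10, p8, p0) → 16.5519
  f16: (p10, p8, p7) → 9.7030
Σ area = 826.415

Check V−E+F: 10 − 24 + 16 = 2.

facets=16 area=826.415


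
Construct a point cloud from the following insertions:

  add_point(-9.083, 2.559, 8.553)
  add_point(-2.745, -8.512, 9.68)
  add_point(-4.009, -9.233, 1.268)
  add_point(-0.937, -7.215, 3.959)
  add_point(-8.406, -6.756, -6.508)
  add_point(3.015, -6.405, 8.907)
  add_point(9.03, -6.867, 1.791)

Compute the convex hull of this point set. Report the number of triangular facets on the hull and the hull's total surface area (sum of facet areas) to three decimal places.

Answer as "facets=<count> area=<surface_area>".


Extreme-point indices: [0, 1, 2, 4, 5, 6] — 6 of 7 on the boundary.

Per-facet area ½‖(b−a)×(c−a)‖:
  f1: (p4, p6, p0) → 161.6594
  f2: (p4, p2, p6) → 54.8415
  f3: (p1, p2, p6) → 55.4715
  f4: (p1, p4, p0) → 104.0773
  f5: (p1, p4, p2) → 19.2128
  f6: (p5, p6, p0) → 59.5987
  f7: (p5, p1, p0) → 39.1023
  f8: (p5, p1, p6) → 21.1618
Σ area = 515.125

Euler: V−E+F = 6−12+8 = 2.

facets=8 area=515.125


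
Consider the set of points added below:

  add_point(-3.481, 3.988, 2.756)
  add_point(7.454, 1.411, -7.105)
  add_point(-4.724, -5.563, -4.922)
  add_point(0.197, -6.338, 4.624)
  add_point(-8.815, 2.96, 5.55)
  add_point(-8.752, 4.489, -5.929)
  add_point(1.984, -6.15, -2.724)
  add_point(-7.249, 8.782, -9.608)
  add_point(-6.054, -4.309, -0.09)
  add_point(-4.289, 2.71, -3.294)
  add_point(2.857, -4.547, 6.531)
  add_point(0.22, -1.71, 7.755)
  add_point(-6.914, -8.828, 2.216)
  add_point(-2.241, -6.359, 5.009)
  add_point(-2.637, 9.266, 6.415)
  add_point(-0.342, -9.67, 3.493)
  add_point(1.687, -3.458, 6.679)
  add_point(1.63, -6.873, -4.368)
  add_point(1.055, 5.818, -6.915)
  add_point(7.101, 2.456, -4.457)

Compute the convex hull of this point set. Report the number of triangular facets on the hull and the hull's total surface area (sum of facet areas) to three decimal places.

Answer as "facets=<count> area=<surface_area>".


facets=24 area=917.446

14 of the 20 inputs are extreme points: [1, 2, 4, 5, 7, 10, 11, 12, 13, 14, 15, 17, 18, 19].

Per-facet area ½‖(b−a)×(c−a)‖:
  f1: (p14, p7, p4) → 70.4110
  f2: (p13, p12, p15) → 12.1473
  f3: (p10, p15, p1) → 52.6142
  f4: (p18, p7, p1) → 14.3104
  f5: (p18, p14, p7) → 65.6633
  f6: (p5, p7, p4) → 23.4495
  f7: (p5, p12, p4) → 71.0562
  f8: (p2, p7, p1) → 101.1166
  f9: (p2, p5, p7) → 24.4085
  f10: (p2, p5, p12) → 41.4794
  f11: (p19, p10, p1) → 15.8387
  f12: (p19, p10, p14) → 94.7657
  f13: (p19, p18, p1) → 10.5210
  f14: (p19, p18, p14) → 52.3245
  f15: (p11, p13, p15) → 9.6490
  f16: (p11, p10, p15) → 12.8242
  f17: (p11, p12, p4) → 55.7582
  f18: (p11, p13, p12) → 8.9286
  f19: (p11, p14, p4) → 43.9369
  f20: (p11, p10, p14) → 13.9710
  f21: (p17, p15, p1) → 35.1184
  f22: (p17, p2, p1) → 31.8515
  f23: (p17, p12, p15) → 28.9246
  f24: (p17, p2, p12) → 26.3777
Σ area = 917.446

Euler characteristic 14−36+24 = 2 ✓


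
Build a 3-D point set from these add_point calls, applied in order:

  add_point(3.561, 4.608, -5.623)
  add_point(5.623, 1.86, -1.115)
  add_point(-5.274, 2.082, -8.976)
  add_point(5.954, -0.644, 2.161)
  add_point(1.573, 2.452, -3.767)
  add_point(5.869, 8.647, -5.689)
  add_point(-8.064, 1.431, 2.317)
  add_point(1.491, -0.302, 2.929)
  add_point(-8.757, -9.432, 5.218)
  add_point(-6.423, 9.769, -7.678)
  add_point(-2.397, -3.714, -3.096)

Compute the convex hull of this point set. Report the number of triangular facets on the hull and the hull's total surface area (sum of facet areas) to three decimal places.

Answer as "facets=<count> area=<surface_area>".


facets=16 area=630.860

Extreme-point indices: [0, 1, 2, 3, 5, 6, 7, 8, 9, 10] — 10 of 11 on the boundary.

Area of each hull facet:
  f1: (p2, p9, p8) → 65.4384
  f2: (p5, p2, p9) → 48.2164
  f3: (p6, p9, p8) → 42.6352
  f4: (p6, p5, p9) → 81.8854
  f5: (p10, p3, p8) → 60.1402
  f6: (p10, p2, p8) → 41.2739
  f7: (p7, p3, p8) → 22.4972
  f8: (p7, p6, p8) → 54.3577
  f9: (p7, p5, p3) → 27.5927
  f10: (p7, p6, p5) → 63.2164
  f11: (p1, p5, p3) → 5.6966
  f12: (p1, p10, p3) → 20.4712
  f13: (p0, p5, p2) → 16.9447
  f14: (p0, p10, p2) → 39.9514
  f15: (p0, p1, p5) → 12.7602
  f16: (p0, p1, p10) → 27.7826
Σ area = 630.860

Euler: V−E+F = 10−24+16 = 2.


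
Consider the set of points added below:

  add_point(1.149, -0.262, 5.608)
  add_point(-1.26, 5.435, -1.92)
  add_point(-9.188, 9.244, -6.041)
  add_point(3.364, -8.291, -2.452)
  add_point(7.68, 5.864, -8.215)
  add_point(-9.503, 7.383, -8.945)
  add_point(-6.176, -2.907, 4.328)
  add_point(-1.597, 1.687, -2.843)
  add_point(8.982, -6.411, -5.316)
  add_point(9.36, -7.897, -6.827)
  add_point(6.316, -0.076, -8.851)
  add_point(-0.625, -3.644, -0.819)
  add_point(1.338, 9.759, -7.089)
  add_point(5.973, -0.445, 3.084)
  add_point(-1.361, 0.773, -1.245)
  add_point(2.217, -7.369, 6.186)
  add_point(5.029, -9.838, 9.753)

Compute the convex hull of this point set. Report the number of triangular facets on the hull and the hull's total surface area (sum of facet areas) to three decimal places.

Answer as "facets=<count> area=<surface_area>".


facets=20 area=965.004

Hull vertices (12/17): indices [0, 2, 3, 4, 5, 6, 8, 9, 10, 12, 13, 16].

Triangle areas on the boundary:
  f1: (p10, p9, p5) → 53.4257
  f2: (p3, p9, p5) → 76.2184
  f3: (p3, p16, p9) → 40.5499
  f4: (p8, p16, p9) → 14.2445
  f5: (p2, p12, p5) → 18.3298
  f6: (p2, p0, p12) → 85.0448
  f7: (p13, p0, p12) → 41.2198
  f8: (p13, p0, p16) → 29.9067
  f9: (p13, p8, p16) → 62.0144
  f10: (p6, p3, p5) → 110.2737
  f11: (p6, p3, p16) → 74.4204
  f12: (p6, p2, p5) → 27.8314
  f13: (p6, p0, p16) → 43.7304
  f14: (p6, p2, p0) → 64.1268
  f15: (p4, p13, p8) → 62.7191
  f16: (p4, p10, p9) → 16.7039
  f17: (p4, p8, p9) → 11.6090
  f18: (p4, p13, p12) → 49.1247
  f19: (p4, p12, p5) → 31.1380
  f20: (p4, p10, p5) → 52.3729
Σ area = 965.004

Euler characteristic 12−30+20 = 2 ✓


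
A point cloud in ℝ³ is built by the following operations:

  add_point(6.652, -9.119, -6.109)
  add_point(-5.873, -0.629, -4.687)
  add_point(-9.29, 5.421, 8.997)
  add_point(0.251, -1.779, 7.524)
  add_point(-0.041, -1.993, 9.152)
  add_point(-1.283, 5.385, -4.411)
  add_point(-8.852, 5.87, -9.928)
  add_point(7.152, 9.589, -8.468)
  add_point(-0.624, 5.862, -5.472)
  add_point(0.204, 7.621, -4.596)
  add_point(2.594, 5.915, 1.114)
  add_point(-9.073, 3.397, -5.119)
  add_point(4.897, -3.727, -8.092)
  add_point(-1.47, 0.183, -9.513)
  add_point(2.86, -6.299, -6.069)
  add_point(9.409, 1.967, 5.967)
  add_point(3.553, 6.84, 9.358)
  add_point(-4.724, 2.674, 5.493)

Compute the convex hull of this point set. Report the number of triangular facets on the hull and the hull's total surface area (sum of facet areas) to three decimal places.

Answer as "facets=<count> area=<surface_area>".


Points on the hull: [0, 1, 2, 4, 6, 7, 11, 12, 13, 14, 15, 16] (12 of 18).

Per-facet area ½‖(b−a)×(c−a)‖:
  f1: (p7, p0, p15) → 128.2728
  f2: (p6, p7, p2) → 155.8835
  f3: (p4, p0, p15) → 87.7805
  f4: (p16, p7, p2) → 116.8469
  f5: (p16, p7, p15) → 68.7051
  f6: (p16, p4, p2) → 54.1947
  f7: (p16, p4, p15) → 38.1168
  f8: (p1, p4, p2) → 83.0275
  f9: (p1, p4, p0) → 109.8909
  f10: (p13, p6, p0) → 17.4559
  f11: (p13, p6, p7) → 59.4744
  f12: (p11, p6, p2) → 22.3507
  f13: (p11, p1, p2) → 36.7771
  f14: (p11, p1, p6) → 12.7660
  f15: (p14, p6, p0) → 11.5041
  f16: (p14, p1, p0) → 3.4340
  f17: (p14, p1, p6) → 37.3344
  f18: (p12, p7, p0) → 21.6962
  f19: (p12, p13, p0) → 14.6390
  f20: (p12, p13, p7) → 47.6888
Σ area = 1127.839

Check V−E+F: 12 − 30 + 20 = 2.

facets=20 area=1127.839


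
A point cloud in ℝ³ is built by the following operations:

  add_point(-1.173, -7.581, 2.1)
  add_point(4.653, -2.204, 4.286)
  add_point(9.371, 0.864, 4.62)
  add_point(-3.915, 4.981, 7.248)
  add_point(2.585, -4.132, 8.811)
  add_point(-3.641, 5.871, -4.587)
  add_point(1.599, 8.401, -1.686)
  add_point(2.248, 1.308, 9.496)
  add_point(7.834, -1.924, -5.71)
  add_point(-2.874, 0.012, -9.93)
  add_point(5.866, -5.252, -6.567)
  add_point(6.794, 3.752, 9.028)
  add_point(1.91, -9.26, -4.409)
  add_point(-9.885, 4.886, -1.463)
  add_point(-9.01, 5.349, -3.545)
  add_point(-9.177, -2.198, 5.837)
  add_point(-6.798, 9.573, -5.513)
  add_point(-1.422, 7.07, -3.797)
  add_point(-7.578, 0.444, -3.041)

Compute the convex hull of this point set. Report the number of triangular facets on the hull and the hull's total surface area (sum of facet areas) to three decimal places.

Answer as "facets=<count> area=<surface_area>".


16 of the 19 inputs are extreme points: [0, 2, 3, 4, 6, 7, 8, 9, 10, 11, 12, 13, 14, 15, 16, 18].

Triangle areas on the boundary:
  f1: (p10, p12, p2) → 39.2313
  f2: (p10, p9, p12) → 32.2443
  f3: (p4, p12, p2) → 65.6015
  f4: (p18, p9, p12) → 48.9621
  f5: (p18, p15, p12) → 64.1030
  f6: (p18, p15, p13) → 24.4852
  f7: (p8, p10, p9) → 21.2330
  f8: (p8, p16, p9) → 62.1539
  f9: (p8, p16, p6) → 53.8120
  f10: (p8, p6, p2) → 61.6391
  f11: (p8, p10, p2) → 18.6071
  f12: (p0, p15, p12) → 24.9188
  f13: (p0, p4, p12) → 24.7522
  f14: (p0, p4, p15) → 43.0678
  f15: (p11, p6, p2) → 36.0759
  f16: (p11, p4, p2) → 25.4182
  f17: (p14, p16, p13) → 4.4045
  f18: (p14, p16, p9) → 26.6061
  f19: (p14, p18, p13) → 5.8276
  f20: (p14, p18, p9) → 21.2749
  f21: (p7, p4, p15) → 33.1646
  f22: (p7, p11, p4) → 13.0341
  f23: (p3, p15, p13) → 42.0954
  f24: (p3, p7, p15) → 33.5624
  f25: (p3, p7, p11) → 17.2818
  f26: (p3, p16, p13) → 35.6133
  f27: (p3, p16, p6) → 51.1950
  f28: (p3, p11, p6) → 57.0867
Σ area = 987.452

Euler characteristic 16−42+28 = 2 ✓

facets=28 area=987.452


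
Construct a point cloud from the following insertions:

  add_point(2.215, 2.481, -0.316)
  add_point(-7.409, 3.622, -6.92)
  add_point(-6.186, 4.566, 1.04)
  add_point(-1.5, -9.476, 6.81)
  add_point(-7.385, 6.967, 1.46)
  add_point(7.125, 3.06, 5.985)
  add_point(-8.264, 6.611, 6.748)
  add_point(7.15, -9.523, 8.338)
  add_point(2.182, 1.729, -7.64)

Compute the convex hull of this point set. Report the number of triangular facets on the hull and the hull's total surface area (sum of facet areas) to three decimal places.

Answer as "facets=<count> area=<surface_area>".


facets=10 area=745.270

Hull vertices (7/9): indices [1, 3, 4, 5, 6, 7, 8].

Facet areas (half cross-product norm):
  f1: (p5, p7, p6) → 98.8648
  f2: (p5, p8, p7) → 92.8395
  f3: (p5, p4, p6) → 41.6844
  f4: (p5, p4, p8) → 94.5309
  f5: (p3, p7, p6) → 70.6668
  f6: (p3, p8, p7) → 81.7913
  f7: (p1, p4, p6) → 11.0912
  f8: (p1, p3, p6) → 119.4007
  f9: (p1, p4, p8) → 43.8056
  f10: (p1, p3, p8) → 90.5952
Σ area = 745.270

Euler: V−E+F = 7−15+10 = 2.


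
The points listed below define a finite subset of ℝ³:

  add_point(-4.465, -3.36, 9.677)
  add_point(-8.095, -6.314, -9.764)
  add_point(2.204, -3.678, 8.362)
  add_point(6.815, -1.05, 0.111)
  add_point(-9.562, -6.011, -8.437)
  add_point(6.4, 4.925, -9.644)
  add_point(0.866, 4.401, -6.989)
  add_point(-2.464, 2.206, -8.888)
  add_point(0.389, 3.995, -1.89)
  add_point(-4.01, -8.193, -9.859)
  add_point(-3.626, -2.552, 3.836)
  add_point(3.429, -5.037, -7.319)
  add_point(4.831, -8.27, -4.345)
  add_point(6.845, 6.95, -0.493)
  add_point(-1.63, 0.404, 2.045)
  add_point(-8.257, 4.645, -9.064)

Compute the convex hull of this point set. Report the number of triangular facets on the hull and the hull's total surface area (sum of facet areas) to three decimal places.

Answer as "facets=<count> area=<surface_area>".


Points on the hull: [0, 1, 2, 3, 4, 5, 9, 11, 12, 13, 15] (11 of 16).

Area of each hull facet:
  f1: (p2, p0, p13) → 45.6094
  f2: (p2, p0, p12) → 43.2989
  f3: (p9, p0, p4) → 58.2465
  f4: (p9, p0, p12) → 91.2685
  f5: (p15, p5, p13) → 68.8234
  f6: (p15, p0, p13) → 151.7141
  f7: (p15, p0, p4) → 101.4993
  f8: (p3, p2, p13) → 37.1193
  f9: (p3, p2, p12) → 42.5217
  f10: (p3, p5, p13) → 37.2576
  f11: (p3, p5, p12) → 49.8667
  f12: (p11, p5, p12) → 17.2540
  f13: (p11, p9, p12) → 19.1381
  f14: (p11, p9, p5) → 38.3166
  f15: (p1, p9, p5) → 36.5880
  f16: (p1, p15, p5) → 80.5630
  f17: (p1, p9, p4) → 3.0114
  f18: (p1, p15, p4) → 10.7577
Σ area = 932.854

Check V−E+F: 11 − 27 + 18 = 2.

facets=18 area=932.854


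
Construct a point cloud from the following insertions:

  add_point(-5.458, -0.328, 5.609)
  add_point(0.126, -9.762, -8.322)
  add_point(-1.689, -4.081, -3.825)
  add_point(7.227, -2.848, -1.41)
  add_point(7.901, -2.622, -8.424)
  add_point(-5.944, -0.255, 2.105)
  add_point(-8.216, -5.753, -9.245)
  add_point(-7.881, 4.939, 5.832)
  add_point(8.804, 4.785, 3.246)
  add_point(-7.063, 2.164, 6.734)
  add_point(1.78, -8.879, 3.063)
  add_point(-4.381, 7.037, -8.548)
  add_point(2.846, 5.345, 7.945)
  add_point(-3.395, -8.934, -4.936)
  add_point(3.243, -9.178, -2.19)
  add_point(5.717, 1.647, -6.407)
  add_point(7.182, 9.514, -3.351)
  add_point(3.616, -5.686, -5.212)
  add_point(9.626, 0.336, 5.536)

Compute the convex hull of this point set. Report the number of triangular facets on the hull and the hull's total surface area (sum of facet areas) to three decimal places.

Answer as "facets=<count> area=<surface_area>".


facets=24 area=1111.159

Hull vertices (14/19): indices [0, 1, 4, 6, 7, 8, 9, 10, 11, 12, 13, 14, 16, 18].

Triangle areas on the boundary:
  f1: (p8, p12, p18) → 19.2174
  f2: (p8, p12, p16) → 30.0718
  f3: (p8, p4, p18) → 35.0124
  f4: (p8, p4, p16) → 53.0569
  f5: (p10, p12, p18) → 54.1463
  f6: (p1, p4, p6) → 45.6479
  f7: (p14, p4, p18) → 66.7837
  f8: (p14, p10, p18) → 33.6625
  f9: (p14, p1, p4) → 33.6875
  f10: (p14, p1, p10) → 12.7188
  f11: (p13, p10, p0) → 54.0930
  f12: (p13, p1, p6) → 17.6745
  f13: (p13, p1, p10) → 23.1776
  f14: (p7, p12, p16) → 68.9421
  f15: (p9, p7, p12) → 15.8741
  f16: (p9, p10, p12) → 72.7000
  f17: (p9, p10, p0) → 3.3831
  f18: (p9, p7, p6) → 26.8740
  f19: (p9, p13, p6) → 59.4962
  f20: (p9, p13, p0) → 11.8734
  f21: (p11, p7, p6) → 98.7816
  f22: (p11, p7, p16) → 95.4396
  f23: (p11, p4, p6) → 97.2377
  f24: (p11, p4, p16) → 81.6074
Σ area = 1111.159

Check V−E+F: 14 − 36 + 24 = 2.
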